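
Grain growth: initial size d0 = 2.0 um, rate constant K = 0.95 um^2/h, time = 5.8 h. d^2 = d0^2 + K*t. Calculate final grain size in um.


d^2 = 2.0^2 + 0.95*5.8 = 9.51
d = sqrt(9.51) = 3.08 um

3.08


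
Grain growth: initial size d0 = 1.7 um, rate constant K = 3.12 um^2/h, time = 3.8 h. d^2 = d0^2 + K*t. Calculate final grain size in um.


d^2 = 1.7^2 + 3.12*3.8 = 14.746
d = sqrt(14.746) = 3.84 um

3.84


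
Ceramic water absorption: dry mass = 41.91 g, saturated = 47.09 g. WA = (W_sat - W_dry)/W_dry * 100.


WA = (47.09 - 41.91) / 41.91 * 100 = 12.36%

12.36


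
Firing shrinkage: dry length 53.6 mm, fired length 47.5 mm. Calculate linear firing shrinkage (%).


FS = (53.6 - 47.5) / 53.6 * 100 = 11.38%

11.38


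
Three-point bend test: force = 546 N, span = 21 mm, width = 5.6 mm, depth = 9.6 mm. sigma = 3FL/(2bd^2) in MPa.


sigma = 3*546*21/(2*5.6*9.6^2) = 33.3 MPa

33.3


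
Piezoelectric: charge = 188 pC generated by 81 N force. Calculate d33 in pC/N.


d33 = 188 / 81 = 2.3 pC/N

2.3


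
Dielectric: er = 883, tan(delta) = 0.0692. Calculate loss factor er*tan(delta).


Loss = 883 * 0.0692 = 61.104

61.104


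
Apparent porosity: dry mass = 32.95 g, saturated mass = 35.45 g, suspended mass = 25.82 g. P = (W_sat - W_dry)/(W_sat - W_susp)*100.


P = (35.45 - 32.95) / (35.45 - 25.82) * 100 = 2.5 / 9.63 * 100 = 26.0%

26.0


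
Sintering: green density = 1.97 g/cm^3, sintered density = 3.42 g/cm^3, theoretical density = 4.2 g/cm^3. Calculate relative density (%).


Relative = 3.42 / 4.2 * 100 = 81.4%

81.4


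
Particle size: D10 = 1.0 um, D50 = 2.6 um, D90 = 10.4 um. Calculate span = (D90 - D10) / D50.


Span = (10.4 - 1.0) / 2.6 = 9.4 / 2.6 = 3.615

3.615


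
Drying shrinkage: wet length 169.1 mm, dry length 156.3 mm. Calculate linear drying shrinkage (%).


DS = (169.1 - 156.3) / 169.1 * 100 = 7.57%

7.57


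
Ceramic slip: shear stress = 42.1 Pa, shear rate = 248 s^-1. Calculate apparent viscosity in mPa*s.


eta = tau/gamma * 1000 = 42.1/248 * 1000 = 169.8 mPa*s

169.8


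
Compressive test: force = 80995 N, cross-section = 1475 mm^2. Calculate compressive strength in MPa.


CS = 80995 / 1475 = 54.9 MPa

54.9


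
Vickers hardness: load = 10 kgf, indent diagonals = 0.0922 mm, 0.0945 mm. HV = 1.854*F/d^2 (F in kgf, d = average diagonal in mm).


d_avg = (0.0922+0.0945)/2 = 0.09335 mm
HV = 1.854*10/0.09335^2 = 2128

2128


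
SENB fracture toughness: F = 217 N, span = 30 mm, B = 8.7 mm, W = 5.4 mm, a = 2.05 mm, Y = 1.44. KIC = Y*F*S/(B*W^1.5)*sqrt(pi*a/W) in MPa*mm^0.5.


KIC = 1.44*217*30/(8.7*5.4^1.5)*sqrt(pi*2.05/5.4) = 93.78

93.78


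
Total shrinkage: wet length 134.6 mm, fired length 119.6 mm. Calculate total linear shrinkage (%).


TS = (134.6 - 119.6) / 134.6 * 100 = 11.14%

11.14


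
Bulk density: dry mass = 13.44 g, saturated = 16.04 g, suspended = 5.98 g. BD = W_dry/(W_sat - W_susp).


BD = 13.44 / (16.04 - 5.98) = 13.44 / 10.06 = 1.336 g/cm^3

1.336


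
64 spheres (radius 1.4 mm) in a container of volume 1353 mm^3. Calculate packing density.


V_sphere = 4/3*pi*1.4^3 = 11.494 mm^3
Total V = 64*11.494 = 735.616 mm^3
PD = 735.616 / 1353 = 0.544

0.544


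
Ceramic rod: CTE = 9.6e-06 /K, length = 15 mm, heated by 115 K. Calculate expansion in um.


dL = 9.6e-06 * 15 * 115 * 1000 = 16.56 um

16.56


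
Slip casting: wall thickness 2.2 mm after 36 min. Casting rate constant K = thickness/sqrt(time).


K = 2.2 / sqrt(36) = 2.2 / 6.0 = 0.367 mm/min^0.5

0.367


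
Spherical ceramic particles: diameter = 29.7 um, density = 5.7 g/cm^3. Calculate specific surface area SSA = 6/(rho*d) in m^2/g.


SSA = 6 / (5.7 * 29.7) = 0.035 m^2/g

0.035


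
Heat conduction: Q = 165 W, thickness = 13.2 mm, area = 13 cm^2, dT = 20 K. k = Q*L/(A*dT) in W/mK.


k = 165*13.2/1000/(13/10000*20) = 83.77 W/mK

83.77


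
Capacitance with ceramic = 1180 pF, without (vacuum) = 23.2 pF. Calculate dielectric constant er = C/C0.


er = 1180 / 23.2 = 50.86

50.86


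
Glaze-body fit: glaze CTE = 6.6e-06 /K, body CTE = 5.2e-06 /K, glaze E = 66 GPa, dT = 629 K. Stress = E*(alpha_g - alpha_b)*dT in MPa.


Stress = 66*1000*(6.6e-06 - 5.2e-06)*629 = 58.1 MPa

58.1


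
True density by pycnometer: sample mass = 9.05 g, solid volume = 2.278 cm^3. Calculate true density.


TD = 9.05 / 2.278 = 3.973 g/cm^3

3.973


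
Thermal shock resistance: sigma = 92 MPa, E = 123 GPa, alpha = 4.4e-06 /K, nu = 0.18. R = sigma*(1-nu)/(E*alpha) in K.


R = 92*(1-0.18)/(123*1000*4.4e-06) = 139 K

139


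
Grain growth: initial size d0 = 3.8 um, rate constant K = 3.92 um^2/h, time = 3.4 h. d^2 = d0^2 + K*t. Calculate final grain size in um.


d^2 = 3.8^2 + 3.92*3.4 = 27.768
d = sqrt(27.768) = 5.27 um

5.27


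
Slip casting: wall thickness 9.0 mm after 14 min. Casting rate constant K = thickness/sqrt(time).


K = 9.0 / sqrt(14) = 9.0 / 3.7417 = 2.405 mm/min^0.5

2.405


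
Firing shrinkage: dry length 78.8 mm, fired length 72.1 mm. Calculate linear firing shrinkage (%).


FS = (78.8 - 72.1) / 78.8 * 100 = 8.5%

8.5


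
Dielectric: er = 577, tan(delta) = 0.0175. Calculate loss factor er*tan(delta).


Loss = 577 * 0.0175 = 10.098

10.098


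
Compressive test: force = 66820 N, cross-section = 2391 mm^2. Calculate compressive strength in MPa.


CS = 66820 / 2391 = 27.9 MPa

27.9


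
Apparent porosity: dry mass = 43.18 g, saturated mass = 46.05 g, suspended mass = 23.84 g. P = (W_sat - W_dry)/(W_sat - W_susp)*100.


P = (46.05 - 43.18) / (46.05 - 23.84) * 100 = 2.87 / 22.21 * 100 = 12.9%

12.9


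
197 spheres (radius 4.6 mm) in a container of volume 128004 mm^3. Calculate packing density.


V_sphere = 4/3*pi*4.6^3 = 407.7201 mm^3
Total V = 197*407.7201 = 80320.8597 mm^3
PD = 80320.8597 / 128004 = 0.627

0.627


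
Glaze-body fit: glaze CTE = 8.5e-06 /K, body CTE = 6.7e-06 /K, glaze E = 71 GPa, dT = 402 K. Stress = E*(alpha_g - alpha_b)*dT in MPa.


Stress = 71*1000*(8.5e-06 - 6.7e-06)*402 = 51.4 MPa

51.4


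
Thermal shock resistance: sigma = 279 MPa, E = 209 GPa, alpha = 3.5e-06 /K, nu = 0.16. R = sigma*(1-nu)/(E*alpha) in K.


R = 279*(1-0.16)/(209*1000*3.5e-06) = 320 K

320


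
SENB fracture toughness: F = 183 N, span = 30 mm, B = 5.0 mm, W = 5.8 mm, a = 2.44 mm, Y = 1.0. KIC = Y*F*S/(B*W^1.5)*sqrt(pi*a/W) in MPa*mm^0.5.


KIC = 1.0*183*30/(5.0*5.8^1.5)*sqrt(pi*2.44/5.8) = 90.37

90.37


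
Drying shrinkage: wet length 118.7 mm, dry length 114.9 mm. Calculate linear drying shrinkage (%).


DS = (118.7 - 114.9) / 118.7 * 100 = 3.2%

3.2


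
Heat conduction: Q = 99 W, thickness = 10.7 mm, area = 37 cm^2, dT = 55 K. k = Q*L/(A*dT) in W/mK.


k = 99*10.7/1000/(37/10000*55) = 5.21 W/mK

5.21


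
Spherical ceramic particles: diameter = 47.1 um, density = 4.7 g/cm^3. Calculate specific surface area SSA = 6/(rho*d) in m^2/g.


SSA = 6 / (4.7 * 47.1) = 0.027 m^2/g

0.027


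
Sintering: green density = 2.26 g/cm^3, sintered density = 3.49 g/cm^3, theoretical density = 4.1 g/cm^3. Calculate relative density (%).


Relative = 3.49 / 4.1 * 100 = 85.1%

85.1


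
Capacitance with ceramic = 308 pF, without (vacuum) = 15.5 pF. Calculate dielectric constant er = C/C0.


er = 308 / 15.5 = 19.87

19.87


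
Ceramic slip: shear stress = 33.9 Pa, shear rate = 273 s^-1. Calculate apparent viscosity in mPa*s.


eta = tau/gamma * 1000 = 33.9/273 * 1000 = 124.2 mPa*s

124.2


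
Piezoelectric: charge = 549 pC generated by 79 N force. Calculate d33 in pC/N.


d33 = 549 / 79 = 6.9 pC/N

6.9


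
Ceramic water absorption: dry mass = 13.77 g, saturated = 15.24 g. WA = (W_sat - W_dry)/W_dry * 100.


WA = (15.24 - 13.77) / 13.77 * 100 = 10.68%

10.68


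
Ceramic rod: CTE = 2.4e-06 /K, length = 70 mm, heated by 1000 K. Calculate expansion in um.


dL = 2.4e-06 * 70 * 1000 * 1000 = 168.0 um

168.0


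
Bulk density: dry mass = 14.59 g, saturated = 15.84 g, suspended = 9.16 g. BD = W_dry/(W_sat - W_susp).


BD = 14.59 / (15.84 - 9.16) = 14.59 / 6.68 = 2.184 g/cm^3

2.184


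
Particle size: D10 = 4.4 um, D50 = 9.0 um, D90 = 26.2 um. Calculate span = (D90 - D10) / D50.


Span = (26.2 - 4.4) / 9.0 = 21.8 / 9.0 = 2.422

2.422


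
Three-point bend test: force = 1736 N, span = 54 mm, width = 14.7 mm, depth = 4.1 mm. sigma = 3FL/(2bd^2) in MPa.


sigma = 3*1736*54/(2*14.7*4.1^2) = 569.0 MPa

569.0


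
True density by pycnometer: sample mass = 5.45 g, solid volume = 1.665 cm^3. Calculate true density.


TD = 5.45 / 1.665 = 3.273 g/cm^3

3.273


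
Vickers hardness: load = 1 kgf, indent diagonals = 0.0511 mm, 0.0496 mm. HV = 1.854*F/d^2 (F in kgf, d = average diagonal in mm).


d_avg = (0.0511+0.0496)/2 = 0.05035 mm
HV = 1.854*1/0.05035^2 = 731

731


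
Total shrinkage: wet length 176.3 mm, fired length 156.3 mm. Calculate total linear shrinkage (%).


TS = (176.3 - 156.3) / 176.3 * 100 = 11.34%

11.34


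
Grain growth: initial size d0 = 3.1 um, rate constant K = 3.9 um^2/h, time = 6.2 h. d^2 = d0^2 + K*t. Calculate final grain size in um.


d^2 = 3.1^2 + 3.9*6.2 = 33.79
d = sqrt(33.79) = 5.81 um

5.81


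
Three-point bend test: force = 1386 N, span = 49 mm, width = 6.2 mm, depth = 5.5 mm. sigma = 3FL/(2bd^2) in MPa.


sigma = 3*1386*49/(2*6.2*5.5^2) = 543.2 MPa

543.2


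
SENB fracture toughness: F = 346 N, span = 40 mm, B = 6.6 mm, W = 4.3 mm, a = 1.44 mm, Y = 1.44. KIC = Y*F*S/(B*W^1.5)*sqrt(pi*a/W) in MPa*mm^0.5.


KIC = 1.44*346*40/(6.6*4.3^1.5)*sqrt(pi*1.44/4.3) = 347.36

347.36


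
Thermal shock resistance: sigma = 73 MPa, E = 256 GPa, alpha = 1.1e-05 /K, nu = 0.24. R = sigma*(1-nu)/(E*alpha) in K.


R = 73*(1-0.24)/(256*1000*1.1e-05) = 20 K

20


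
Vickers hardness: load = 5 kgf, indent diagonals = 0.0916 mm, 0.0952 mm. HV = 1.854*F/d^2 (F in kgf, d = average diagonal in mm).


d_avg = (0.0916+0.0952)/2 = 0.0934 mm
HV = 1.854*5/0.0934^2 = 1063

1063


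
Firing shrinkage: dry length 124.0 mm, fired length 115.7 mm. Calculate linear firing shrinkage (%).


FS = (124.0 - 115.7) / 124.0 * 100 = 6.69%

6.69


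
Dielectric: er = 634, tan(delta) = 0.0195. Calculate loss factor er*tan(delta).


Loss = 634 * 0.0195 = 12.363

12.363


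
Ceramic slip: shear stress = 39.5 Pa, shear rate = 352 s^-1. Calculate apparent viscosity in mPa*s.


eta = tau/gamma * 1000 = 39.5/352 * 1000 = 112.2 mPa*s

112.2


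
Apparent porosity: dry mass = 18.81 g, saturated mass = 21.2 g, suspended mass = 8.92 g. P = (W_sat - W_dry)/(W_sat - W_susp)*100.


P = (21.2 - 18.81) / (21.2 - 8.92) * 100 = 2.39 / 12.28 * 100 = 19.5%

19.5


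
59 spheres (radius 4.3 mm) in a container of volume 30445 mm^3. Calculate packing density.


V_sphere = 4/3*pi*4.3^3 = 333.0381 mm^3
Total V = 59*333.0381 = 19649.2479 mm^3
PD = 19649.2479 / 30445 = 0.645

0.645


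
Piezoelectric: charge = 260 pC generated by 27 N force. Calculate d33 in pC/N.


d33 = 260 / 27 = 9.6 pC/N

9.6


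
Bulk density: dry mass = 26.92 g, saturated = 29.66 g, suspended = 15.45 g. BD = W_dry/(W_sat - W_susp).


BD = 26.92 / (29.66 - 15.45) = 26.92 / 14.21 = 1.894 g/cm^3

1.894


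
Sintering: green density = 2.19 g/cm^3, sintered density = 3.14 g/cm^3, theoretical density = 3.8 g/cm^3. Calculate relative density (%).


Relative = 3.14 / 3.8 * 100 = 82.6%

82.6


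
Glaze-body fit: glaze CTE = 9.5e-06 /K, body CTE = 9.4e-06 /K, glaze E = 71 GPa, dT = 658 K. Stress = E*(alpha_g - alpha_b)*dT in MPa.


Stress = 71*1000*(9.5e-06 - 9.4e-06)*658 = 4.7 MPa

4.7


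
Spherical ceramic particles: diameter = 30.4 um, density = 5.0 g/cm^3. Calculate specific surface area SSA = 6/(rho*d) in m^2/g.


SSA = 6 / (5.0 * 30.4) = 0.039 m^2/g

0.039


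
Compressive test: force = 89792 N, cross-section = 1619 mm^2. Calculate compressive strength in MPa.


CS = 89792 / 1619 = 55.5 MPa

55.5


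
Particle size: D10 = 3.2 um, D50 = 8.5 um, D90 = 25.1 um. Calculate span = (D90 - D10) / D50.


Span = (25.1 - 3.2) / 8.5 = 21.9 / 8.5 = 2.576

2.576


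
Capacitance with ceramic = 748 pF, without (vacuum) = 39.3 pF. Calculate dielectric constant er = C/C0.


er = 748 / 39.3 = 19.03

19.03


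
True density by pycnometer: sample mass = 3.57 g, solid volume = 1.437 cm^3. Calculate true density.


TD = 3.57 / 1.437 = 2.484 g/cm^3

2.484


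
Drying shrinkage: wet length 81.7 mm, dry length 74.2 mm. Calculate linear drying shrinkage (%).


DS = (81.7 - 74.2) / 81.7 * 100 = 9.18%

9.18


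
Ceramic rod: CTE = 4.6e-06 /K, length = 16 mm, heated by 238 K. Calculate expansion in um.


dL = 4.6e-06 * 16 * 238 * 1000 = 17.517 um

17.517


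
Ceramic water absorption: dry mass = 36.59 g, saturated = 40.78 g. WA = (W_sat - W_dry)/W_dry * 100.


WA = (40.78 - 36.59) / 36.59 * 100 = 11.45%

11.45


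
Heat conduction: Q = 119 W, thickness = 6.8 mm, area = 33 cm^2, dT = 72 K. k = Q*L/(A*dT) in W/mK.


k = 119*6.8/1000/(33/10000*72) = 3.41 W/mK

3.41


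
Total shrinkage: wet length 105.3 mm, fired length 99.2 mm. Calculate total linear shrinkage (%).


TS = (105.3 - 99.2) / 105.3 * 100 = 5.79%

5.79


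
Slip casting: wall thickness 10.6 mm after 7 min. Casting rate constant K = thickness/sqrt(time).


K = 10.6 / sqrt(7) = 10.6 / 2.6458 = 4.006 mm/min^0.5

4.006


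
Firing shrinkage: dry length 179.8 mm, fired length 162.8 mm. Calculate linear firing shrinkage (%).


FS = (179.8 - 162.8) / 179.8 * 100 = 9.45%

9.45


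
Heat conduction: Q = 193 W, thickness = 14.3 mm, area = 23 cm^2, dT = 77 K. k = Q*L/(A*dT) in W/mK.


k = 193*14.3/1000/(23/10000*77) = 15.58 W/mK

15.58


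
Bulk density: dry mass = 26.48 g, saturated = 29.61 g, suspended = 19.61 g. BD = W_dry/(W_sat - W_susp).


BD = 26.48 / (29.61 - 19.61) = 26.48 / 10.0 = 2.648 g/cm^3

2.648


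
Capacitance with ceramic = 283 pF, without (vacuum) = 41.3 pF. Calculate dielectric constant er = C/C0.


er = 283 / 41.3 = 6.85

6.85


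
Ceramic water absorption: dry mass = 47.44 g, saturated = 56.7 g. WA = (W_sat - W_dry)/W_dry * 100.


WA = (56.7 - 47.44) / 47.44 * 100 = 19.52%

19.52


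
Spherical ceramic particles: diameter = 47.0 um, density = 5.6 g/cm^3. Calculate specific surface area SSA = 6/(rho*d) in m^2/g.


SSA = 6 / (5.6 * 47.0) = 0.023 m^2/g

0.023


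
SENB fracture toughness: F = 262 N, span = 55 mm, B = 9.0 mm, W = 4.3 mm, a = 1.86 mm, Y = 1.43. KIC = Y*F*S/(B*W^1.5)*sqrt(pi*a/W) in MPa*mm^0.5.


KIC = 1.43*262*55/(9.0*4.3^1.5)*sqrt(pi*1.86/4.3) = 299.33

299.33


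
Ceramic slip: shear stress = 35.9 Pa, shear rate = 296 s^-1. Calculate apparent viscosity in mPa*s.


eta = tau/gamma * 1000 = 35.9/296 * 1000 = 121.3 mPa*s

121.3


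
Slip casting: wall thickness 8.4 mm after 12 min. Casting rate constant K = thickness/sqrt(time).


K = 8.4 / sqrt(12) = 8.4 / 3.4641 = 2.425 mm/min^0.5

2.425


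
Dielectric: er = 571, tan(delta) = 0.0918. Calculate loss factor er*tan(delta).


Loss = 571 * 0.0918 = 52.418

52.418


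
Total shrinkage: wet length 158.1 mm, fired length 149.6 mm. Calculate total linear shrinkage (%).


TS = (158.1 - 149.6) / 158.1 * 100 = 5.38%

5.38


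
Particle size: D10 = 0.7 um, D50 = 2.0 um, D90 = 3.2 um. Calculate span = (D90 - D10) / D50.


Span = (3.2 - 0.7) / 2.0 = 2.5 / 2.0 = 1.25

1.25


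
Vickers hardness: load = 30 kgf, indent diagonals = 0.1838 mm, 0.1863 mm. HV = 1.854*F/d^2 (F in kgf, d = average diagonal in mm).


d_avg = (0.1838+0.1863)/2 = 0.18505 mm
HV = 1.854*30/0.18505^2 = 1624

1624


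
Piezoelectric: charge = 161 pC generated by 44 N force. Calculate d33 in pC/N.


d33 = 161 / 44 = 3.7 pC/N

3.7


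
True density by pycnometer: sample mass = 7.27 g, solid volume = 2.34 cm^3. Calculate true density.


TD = 7.27 / 2.34 = 3.107 g/cm^3

3.107


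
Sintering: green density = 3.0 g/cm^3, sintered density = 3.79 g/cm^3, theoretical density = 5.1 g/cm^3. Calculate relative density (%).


Relative = 3.79 / 5.1 * 100 = 74.3%

74.3


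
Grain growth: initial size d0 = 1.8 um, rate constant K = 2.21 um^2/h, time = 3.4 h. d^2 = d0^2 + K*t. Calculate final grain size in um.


d^2 = 1.8^2 + 2.21*3.4 = 10.754
d = sqrt(10.754) = 3.28 um

3.28


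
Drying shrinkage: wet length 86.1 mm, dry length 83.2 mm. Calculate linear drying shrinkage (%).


DS = (86.1 - 83.2) / 86.1 * 100 = 3.37%

3.37


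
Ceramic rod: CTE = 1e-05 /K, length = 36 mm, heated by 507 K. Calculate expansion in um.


dL = 1e-05 * 36 * 507 * 1000 = 182.52 um

182.52


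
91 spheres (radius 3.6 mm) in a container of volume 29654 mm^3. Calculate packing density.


V_sphere = 4/3*pi*3.6^3 = 195.4322 mm^3
Total V = 91*195.4322 = 17784.3302 mm^3
PD = 17784.3302 / 29654 = 0.6

0.6


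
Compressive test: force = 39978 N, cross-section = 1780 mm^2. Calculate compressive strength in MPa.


CS = 39978 / 1780 = 22.5 MPa

22.5


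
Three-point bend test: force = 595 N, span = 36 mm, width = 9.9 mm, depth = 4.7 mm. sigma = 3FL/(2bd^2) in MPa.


sigma = 3*595*36/(2*9.9*4.7^2) = 146.9 MPa

146.9


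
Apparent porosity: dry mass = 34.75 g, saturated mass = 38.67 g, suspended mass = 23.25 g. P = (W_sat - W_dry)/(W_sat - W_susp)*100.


P = (38.67 - 34.75) / (38.67 - 23.25) * 100 = 3.92 / 15.42 * 100 = 25.4%

25.4


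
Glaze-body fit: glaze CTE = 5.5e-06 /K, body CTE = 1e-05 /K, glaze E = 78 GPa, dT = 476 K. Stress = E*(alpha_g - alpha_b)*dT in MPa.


Stress = 78*1000*(5.5e-06 - 1e-05)*476 = -167.1 MPa

-167.1


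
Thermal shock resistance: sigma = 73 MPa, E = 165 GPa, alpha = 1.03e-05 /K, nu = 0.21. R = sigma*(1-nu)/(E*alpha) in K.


R = 73*(1-0.21)/(165*1000*1.03e-05) = 34 K

34


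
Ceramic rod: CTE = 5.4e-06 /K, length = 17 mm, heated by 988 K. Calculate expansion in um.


dL = 5.4e-06 * 17 * 988 * 1000 = 90.698 um

90.698


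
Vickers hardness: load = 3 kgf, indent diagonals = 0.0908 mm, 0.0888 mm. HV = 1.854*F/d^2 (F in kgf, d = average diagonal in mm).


d_avg = (0.0908+0.0888)/2 = 0.0898 mm
HV = 1.854*3/0.0898^2 = 690

690


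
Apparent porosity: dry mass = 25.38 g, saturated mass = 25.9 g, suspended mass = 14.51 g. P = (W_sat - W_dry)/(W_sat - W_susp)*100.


P = (25.9 - 25.38) / (25.9 - 14.51) * 100 = 0.52 / 11.39 * 100 = 4.6%

4.6


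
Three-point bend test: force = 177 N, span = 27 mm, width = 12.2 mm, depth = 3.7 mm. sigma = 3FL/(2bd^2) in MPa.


sigma = 3*177*27/(2*12.2*3.7^2) = 42.9 MPa

42.9


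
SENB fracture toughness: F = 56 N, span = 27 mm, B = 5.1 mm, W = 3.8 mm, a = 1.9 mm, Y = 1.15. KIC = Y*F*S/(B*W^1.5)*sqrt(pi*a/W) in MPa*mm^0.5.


KIC = 1.15*56*27/(5.1*3.8^1.5)*sqrt(pi*1.9/3.8) = 57.69

57.69


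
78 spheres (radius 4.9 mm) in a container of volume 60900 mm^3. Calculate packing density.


V_sphere = 4/3*pi*4.9^3 = 492.807 mm^3
Total V = 78*492.807 = 38438.946 mm^3
PD = 38438.946 / 60900 = 0.631

0.631


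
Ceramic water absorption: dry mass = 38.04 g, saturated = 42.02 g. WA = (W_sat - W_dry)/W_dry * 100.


WA = (42.02 - 38.04) / 38.04 * 100 = 10.46%

10.46


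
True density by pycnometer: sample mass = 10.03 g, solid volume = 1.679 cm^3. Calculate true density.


TD = 10.03 / 1.679 = 5.974 g/cm^3

5.974


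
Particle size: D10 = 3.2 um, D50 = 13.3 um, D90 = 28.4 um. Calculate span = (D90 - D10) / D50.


Span = (28.4 - 3.2) / 13.3 = 25.2 / 13.3 = 1.895

1.895


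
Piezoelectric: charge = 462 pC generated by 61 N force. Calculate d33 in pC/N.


d33 = 462 / 61 = 7.6 pC/N

7.6


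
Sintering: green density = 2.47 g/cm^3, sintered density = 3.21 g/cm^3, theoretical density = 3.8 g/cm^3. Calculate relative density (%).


Relative = 3.21 / 3.8 * 100 = 84.5%

84.5


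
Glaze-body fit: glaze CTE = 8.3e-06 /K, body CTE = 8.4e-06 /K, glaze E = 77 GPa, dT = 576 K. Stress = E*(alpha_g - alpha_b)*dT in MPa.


Stress = 77*1000*(8.3e-06 - 8.4e-06)*576 = -4.4 MPa

-4.4


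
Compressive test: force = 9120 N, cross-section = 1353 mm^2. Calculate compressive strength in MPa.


CS = 9120 / 1353 = 6.7 MPa

6.7


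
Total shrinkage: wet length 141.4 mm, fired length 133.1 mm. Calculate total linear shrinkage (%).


TS = (141.4 - 133.1) / 141.4 * 100 = 5.87%

5.87


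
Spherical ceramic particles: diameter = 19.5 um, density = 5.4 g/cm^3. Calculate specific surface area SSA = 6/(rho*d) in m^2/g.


SSA = 6 / (5.4 * 19.5) = 0.057 m^2/g

0.057


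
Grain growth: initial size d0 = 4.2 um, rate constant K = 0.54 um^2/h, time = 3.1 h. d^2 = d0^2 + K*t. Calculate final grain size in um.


d^2 = 4.2^2 + 0.54*3.1 = 19.314
d = sqrt(19.314) = 4.39 um

4.39


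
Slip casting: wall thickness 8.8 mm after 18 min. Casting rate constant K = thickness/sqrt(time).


K = 8.8 / sqrt(18) = 8.8 / 4.2426 = 2.074 mm/min^0.5

2.074


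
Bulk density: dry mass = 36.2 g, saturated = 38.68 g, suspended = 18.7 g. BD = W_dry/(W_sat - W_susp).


BD = 36.2 / (38.68 - 18.7) = 36.2 / 19.98 = 1.812 g/cm^3

1.812


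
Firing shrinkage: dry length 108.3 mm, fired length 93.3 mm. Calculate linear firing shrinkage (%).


FS = (108.3 - 93.3) / 108.3 * 100 = 13.85%

13.85


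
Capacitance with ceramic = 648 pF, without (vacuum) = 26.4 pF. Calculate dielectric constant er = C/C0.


er = 648 / 26.4 = 24.55

24.55


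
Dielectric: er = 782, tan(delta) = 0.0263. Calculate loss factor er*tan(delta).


Loss = 782 * 0.0263 = 20.567

20.567


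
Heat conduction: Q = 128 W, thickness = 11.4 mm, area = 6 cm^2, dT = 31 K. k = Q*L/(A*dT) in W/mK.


k = 128*11.4/1000/(6/10000*31) = 78.45 W/mK

78.45


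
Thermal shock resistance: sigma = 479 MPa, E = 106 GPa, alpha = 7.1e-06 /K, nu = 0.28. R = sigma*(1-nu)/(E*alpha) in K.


R = 479*(1-0.28)/(106*1000*7.1e-06) = 458 K

458


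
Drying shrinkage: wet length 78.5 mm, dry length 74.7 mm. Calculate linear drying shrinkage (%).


DS = (78.5 - 74.7) / 78.5 * 100 = 4.84%

4.84


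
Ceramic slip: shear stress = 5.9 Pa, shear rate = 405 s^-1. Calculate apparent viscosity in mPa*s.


eta = tau/gamma * 1000 = 5.9/405 * 1000 = 14.6 mPa*s

14.6


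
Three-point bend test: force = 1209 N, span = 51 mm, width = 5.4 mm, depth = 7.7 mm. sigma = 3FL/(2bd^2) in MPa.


sigma = 3*1209*51/(2*5.4*7.7^2) = 288.9 MPa

288.9


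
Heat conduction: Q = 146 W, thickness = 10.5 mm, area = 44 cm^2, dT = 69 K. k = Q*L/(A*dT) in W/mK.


k = 146*10.5/1000/(44/10000*69) = 5.05 W/mK

5.05


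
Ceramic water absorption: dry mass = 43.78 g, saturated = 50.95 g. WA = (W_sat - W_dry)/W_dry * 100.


WA = (50.95 - 43.78) / 43.78 * 100 = 16.38%

16.38


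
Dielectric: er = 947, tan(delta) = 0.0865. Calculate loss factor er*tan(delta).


Loss = 947 * 0.0865 = 81.916

81.916


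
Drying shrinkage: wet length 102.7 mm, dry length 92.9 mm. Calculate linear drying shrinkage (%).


DS = (102.7 - 92.9) / 102.7 * 100 = 9.54%

9.54


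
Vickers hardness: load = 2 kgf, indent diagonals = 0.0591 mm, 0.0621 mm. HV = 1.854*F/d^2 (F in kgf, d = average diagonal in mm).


d_avg = (0.0591+0.0621)/2 = 0.0606 mm
HV = 1.854*2/0.0606^2 = 1010

1010


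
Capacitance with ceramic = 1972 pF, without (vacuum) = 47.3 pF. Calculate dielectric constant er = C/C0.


er = 1972 / 47.3 = 41.69

41.69


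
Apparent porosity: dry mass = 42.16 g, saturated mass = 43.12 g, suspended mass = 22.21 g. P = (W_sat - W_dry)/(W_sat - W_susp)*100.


P = (43.12 - 42.16) / (43.12 - 22.21) * 100 = 0.96 / 20.91 * 100 = 4.6%

4.6


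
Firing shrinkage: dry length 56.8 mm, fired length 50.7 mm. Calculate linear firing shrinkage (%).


FS = (56.8 - 50.7) / 56.8 * 100 = 10.74%

10.74


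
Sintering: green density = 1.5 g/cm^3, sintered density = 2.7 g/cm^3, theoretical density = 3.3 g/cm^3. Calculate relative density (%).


Relative = 2.7 / 3.3 * 100 = 81.8%

81.8


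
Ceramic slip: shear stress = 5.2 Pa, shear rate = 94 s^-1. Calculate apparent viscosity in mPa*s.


eta = tau/gamma * 1000 = 5.2/94 * 1000 = 55.3 mPa*s

55.3


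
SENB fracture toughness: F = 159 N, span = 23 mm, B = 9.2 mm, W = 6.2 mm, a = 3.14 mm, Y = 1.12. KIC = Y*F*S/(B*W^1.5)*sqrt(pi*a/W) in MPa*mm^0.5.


KIC = 1.12*159*23/(9.2*6.2^1.5)*sqrt(pi*3.14/6.2) = 36.38

36.38


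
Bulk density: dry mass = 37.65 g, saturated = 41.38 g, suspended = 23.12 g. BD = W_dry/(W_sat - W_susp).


BD = 37.65 / (41.38 - 23.12) = 37.65 / 18.26 = 2.062 g/cm^3

2.062


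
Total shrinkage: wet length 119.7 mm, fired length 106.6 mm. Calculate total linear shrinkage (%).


TS = (119.7 - 106.6) / 119.7 * 100 = 10.94%

10.94


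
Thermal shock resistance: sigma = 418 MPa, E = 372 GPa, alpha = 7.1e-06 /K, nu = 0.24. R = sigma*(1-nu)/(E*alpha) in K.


R = 418*(1-0.24)/(372*1000*7.1e-06) = 120 K

120


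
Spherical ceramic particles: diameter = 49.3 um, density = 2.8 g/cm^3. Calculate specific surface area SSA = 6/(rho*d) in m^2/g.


SSA = 6 / (2.8 * 49.3) = 0.043 m^2/g

0.043


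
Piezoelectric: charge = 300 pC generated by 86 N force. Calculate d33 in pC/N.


d33 = 300 / 86 = 3.5 pC/N

3.5


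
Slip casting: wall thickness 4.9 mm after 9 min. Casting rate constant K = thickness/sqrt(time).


K = 4.9 / sqrt(9) = 4.9 / 3.0 = 1.633 mm/min^0.5

1.633


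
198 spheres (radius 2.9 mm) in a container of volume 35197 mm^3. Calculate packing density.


V_sphere = 4/3*pi*2.9^3 = 102.1604 mm^3
Total V = 198*102.1604 = 20227.7592 mm^3
PD = 20227.7592 / 35197 = 0.575

0.575


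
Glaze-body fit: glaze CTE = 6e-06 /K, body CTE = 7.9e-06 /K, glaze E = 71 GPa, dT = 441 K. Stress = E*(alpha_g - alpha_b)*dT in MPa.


Stress = 71*1000*(6e-06 - 7.9e-06)*441 = -59.5 MPa

-59.5


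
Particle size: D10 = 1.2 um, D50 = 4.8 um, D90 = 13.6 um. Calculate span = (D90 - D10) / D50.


Span = (13.6 - 1.2) / 4.8 = 12.4 / 4.8 = 2.583

2.583


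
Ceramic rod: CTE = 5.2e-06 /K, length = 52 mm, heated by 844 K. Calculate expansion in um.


dL = 5.2e-06 * 52 * 844 * 1000 = 228.218 um

228.218


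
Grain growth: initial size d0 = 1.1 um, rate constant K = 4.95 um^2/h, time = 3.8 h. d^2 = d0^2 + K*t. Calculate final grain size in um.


d^2 = 1.1^2 + 4.95*3.8 = 20.02
d = sqrt(20.02) = 4.47 um

4.47


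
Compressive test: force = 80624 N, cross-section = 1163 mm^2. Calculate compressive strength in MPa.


CS = 80624 / 1163 = 69.3 MPa

69.3


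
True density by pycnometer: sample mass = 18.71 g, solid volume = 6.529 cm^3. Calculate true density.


TD = 18.71 / 6.529 = 2.866 g/cm^3

2.866


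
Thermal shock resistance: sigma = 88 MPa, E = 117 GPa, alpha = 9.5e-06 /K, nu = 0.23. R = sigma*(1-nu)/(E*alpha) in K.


R = 88*(1-0.23)/(117*1000*9.5e-06) = 61 K

61


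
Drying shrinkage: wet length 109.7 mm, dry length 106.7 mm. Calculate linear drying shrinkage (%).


DS = (109.7 - 106.7) / 109.7 * 100 = 2.73%

2.73


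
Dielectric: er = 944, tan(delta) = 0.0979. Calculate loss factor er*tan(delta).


Loss = 944 * 0.0979 = 92.418

92.418


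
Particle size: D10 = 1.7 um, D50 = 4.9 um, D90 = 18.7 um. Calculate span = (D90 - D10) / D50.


Span = (18.7 - 1.7) / 4.9 = 17.0 / 4.9 = 3.469

3.469


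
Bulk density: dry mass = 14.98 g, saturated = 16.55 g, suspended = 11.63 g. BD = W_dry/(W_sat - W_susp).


BD = 14.98 / (16.55 - 11.63) = 14.98 / 4.92 = 3.045 g/cm^3

3.045


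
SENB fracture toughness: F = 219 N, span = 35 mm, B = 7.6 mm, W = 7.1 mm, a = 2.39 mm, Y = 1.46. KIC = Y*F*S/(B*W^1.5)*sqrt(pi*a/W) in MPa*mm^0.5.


KIC = 1.46*219*35/(7.6*7.1^1.5)*sqrt(pi*2.39/7.1) = 80.04

80.04


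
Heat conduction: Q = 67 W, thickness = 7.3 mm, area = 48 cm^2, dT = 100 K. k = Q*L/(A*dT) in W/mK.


k = 67*7.3/1000/(48/10000*100) = 1.02 W/mK

1.02


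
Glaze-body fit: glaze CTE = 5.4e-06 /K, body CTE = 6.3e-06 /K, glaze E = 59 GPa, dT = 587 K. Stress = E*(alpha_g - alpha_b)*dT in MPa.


Stress = 59*1000*(5.4e-06 - 6.3e-06)*587 = -31.2 MPa

-31.2


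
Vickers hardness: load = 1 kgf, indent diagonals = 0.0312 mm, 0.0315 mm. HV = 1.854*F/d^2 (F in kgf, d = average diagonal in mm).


d_avg = (0.0312+0.0315)/2 = 0.03135 mm
HV = 1.854*1/0.03135^2 = 1886

1886


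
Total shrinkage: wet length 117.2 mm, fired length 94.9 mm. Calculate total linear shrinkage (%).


TS = (117.2 - 94.9) / 117.2 * 100 = 19.03%

19.03


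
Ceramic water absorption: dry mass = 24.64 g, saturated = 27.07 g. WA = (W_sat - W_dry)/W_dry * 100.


WA = (27.07 - 24.64) / 24.64 * 100 = 9.86%

9.86


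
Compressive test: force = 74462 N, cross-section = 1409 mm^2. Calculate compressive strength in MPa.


CS = 74462 / 1409 = 52.8 MPa

52.8


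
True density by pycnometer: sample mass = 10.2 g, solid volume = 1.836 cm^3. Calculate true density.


TD = 10.2 / 1.836 = 5.556 g/cm^3

5.556


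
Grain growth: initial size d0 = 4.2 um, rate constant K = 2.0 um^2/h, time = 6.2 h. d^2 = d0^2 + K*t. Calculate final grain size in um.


d^2 = 4.2^2 + 2.0*6.2 = 30.04
d = sqrt(30.04) = 5.48 um

5.48


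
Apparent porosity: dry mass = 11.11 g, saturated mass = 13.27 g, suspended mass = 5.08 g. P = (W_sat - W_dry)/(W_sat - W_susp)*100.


P = (13.27 - 11.11) / (13.27 - 5.08) * 100 = 2.16 / 8.19 * 100 = 26.4%

26.4


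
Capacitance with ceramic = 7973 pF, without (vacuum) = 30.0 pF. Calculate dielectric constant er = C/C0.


er = 7973 / 30.0 = 265.77

265.77


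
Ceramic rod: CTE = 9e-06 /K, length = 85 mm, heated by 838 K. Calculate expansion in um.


dL = 9e-06 * 85 * 838 * 1000 = 641.07 um

641.07


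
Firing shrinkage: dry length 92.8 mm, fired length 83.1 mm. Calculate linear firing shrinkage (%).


FS = (92.8 - 83.1) / 92.8 * 100 = 10.45%

10.45


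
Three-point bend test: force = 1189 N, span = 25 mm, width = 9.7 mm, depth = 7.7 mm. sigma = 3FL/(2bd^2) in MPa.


sigma = 3*1189*25/(2*9.7*7.7^2) = 77.5 MPa

77.5


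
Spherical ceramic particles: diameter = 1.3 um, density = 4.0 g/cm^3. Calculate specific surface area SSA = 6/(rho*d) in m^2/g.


SSA = 6 / (4.0 * 1.3) = 1.154 m^2/g

1.154


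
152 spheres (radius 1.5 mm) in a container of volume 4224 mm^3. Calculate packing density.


V_sphere = 4/3*pi*1.5^3 = 14.1372 mm^3
Total V = 152*14.1372 = 2148.8544 mm^3
PD = 2148.8544 / 4224 = 0.509

0.509


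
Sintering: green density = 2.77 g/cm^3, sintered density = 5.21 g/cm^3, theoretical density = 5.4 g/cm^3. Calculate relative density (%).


Relative = 5.21 / 5.4 * 100 = 96.5%

96.5


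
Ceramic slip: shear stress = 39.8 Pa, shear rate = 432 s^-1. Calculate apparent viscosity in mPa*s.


eta = tau/gamma * 1000 = 39.8/432 * 1000 = 92.1 mPa*s

92.1


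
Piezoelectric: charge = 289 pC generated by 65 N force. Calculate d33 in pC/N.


d33 = 289 / 65 = 4.4 pC/N

4.4


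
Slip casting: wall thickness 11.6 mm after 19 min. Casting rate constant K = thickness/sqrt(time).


K = 11.6 / sqrt(19) = 11.6 / 4.3589 = 2.661 mm/min^0.5

2.661


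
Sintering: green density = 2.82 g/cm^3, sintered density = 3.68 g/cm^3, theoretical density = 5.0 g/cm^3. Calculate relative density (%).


Relative = 3.68 / 5.0 * 100 = 73.6%

73.6


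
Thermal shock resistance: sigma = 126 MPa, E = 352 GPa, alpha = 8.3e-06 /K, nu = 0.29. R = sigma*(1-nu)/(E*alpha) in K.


R = 126*(1-0.29)/(352*1000*8.3e-06) = 31 K

31


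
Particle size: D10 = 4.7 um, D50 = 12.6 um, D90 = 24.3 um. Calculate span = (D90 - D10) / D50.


Span = (24.3 - 4.7) / 12.6 = 19.6 / 12.6 = 1.556

1.556


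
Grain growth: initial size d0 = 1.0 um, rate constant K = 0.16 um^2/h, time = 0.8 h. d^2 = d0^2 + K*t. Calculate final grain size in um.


d^2 = 1.0^2 + 0.16*0.8 = 1.128
d = sqrt(1.128) = 1.06 um

1.06


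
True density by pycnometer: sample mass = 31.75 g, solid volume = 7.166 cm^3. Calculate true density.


TD = 31.75 / 7.166 = 4.431 g/cm^3

4.431


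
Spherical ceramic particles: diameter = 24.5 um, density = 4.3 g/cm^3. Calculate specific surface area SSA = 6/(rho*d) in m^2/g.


SSA = 6 / (4.3 * 24.5) = 0.057 m^2/g

0.057


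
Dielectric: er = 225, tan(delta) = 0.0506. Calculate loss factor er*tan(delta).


Loss = 225 * 0.0506 = 11.385

11.385


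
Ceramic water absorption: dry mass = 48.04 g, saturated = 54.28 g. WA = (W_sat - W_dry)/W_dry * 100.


WA = (54.28 - 48.04) / 48.04 * 100 = 12.99%

12.99


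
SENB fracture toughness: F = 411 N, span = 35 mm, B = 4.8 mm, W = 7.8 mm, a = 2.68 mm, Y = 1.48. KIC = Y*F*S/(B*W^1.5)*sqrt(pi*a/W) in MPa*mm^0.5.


KIC = 1.48*411*35/(4.8*7.8^1.5)*sqrt(pi*2.68/7.8) = 211.54

211.54


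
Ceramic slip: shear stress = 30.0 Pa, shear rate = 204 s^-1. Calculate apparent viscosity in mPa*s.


eta = tau/gamma * 1000 = 30.0/204 * 1000 = 147.1 mPa*s

147.1


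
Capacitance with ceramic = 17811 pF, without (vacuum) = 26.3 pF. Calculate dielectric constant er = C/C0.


er = 17811 / 26.3 = 677.22

677.22


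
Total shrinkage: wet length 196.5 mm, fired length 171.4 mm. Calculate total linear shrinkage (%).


TS = (196.5 - 171.4) / 196.5 * 100 = 12.77%

12.77


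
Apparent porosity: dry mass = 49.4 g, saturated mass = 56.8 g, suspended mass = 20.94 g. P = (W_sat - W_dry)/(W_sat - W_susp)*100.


P = (56.8 - 49.4) / (56.8 - 20.94) * 100 = 7.4 / 35.86 * 100 = 20.6%

20.6


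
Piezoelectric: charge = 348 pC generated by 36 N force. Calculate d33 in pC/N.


d33 = 348 / 36 = 9.7 pC/N

9.7


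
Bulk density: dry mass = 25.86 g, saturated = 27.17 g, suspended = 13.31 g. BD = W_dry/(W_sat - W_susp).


BD = 25.86 / (27.17 - 13.31) = 25.86 / 13.86 = 1.866 g/cm^3

1.866


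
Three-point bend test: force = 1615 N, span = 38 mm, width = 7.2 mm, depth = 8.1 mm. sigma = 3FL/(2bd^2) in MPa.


sigma = 3*1615*38/(2*7.2*8.1^2) = 194.9 MPa

194.9


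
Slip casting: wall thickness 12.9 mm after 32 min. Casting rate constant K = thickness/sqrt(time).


K = 12.9 / sqrt(32) = 12.9 / 5.6569 = 2.28 mm/min^0.5

2.28


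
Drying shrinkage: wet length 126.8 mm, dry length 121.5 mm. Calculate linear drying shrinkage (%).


DS = (126.8 - 121.5) / 126.8 * 100 = 4.18%

4.18


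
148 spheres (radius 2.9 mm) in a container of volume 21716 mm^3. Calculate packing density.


V_sphere = 4/3*pi*2.9^3 = 102.1604 mm^3
Total V = 148*102.1604 = 15119.7392 mm^3
PD = 15119.7392 / 21716 = 0.696

0.696


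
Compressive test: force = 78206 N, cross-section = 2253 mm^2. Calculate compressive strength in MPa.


CS = 78206 / 2253 = 34.7 MPa

34.7


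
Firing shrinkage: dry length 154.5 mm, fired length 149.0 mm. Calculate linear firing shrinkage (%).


FS = (154.5 - 149.0) / 154.5 * 100 = 3.56%

3.56


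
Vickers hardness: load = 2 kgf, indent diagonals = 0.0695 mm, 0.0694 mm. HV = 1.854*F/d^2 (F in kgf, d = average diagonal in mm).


d_avg = (0.0695+0.0694)/2 = 0.06945 mm
HV = 1.854*2/0.06945^2 = 769

769


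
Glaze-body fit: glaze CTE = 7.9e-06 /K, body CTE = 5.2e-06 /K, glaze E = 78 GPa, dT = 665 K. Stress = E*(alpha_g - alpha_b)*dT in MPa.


Stress = 78*1000*(7.9e-06 - 5.2e-06)*665 = 140.0 MPa

140.0


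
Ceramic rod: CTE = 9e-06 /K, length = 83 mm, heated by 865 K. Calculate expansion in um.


dL = 9e-06 * 83 * 865 * 1000 = 646.155 um

646.155


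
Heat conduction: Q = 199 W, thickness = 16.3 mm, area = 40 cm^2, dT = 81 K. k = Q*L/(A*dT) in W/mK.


k = 199*16.3/1000/(40/10000*81) = 10.01 W/mK

10.01


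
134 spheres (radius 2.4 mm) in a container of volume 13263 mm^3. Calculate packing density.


V_sphere = 4/3*pi*2.4^3 = 57.9058 mm^3
Total V = 134*57.9058 = 7759.3772 mm^3
PD = 7759.3772 / 13263 = 0.585

0.585


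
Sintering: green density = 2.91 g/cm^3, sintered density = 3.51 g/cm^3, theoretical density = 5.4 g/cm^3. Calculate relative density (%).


Relative = 3.51 / 5.4 * 100 = 65.0%

65.0


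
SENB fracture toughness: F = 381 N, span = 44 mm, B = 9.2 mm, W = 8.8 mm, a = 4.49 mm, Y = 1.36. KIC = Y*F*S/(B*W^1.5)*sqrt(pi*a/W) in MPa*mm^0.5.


KIC = 1.36*381*44/(9.2*8.8^1.5)*sqrt(pi*4.49/8.8) = 120.19

120.19


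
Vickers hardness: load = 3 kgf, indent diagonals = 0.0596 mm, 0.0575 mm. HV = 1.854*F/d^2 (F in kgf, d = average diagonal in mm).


d_avg = (0.0596+0.0575)/2 = 0.05855 mm
HV = 1.854*3/0.05855^2 = 1622

1622


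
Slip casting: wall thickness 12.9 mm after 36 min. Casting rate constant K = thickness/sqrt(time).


K = 12.9 / sqrt(36) = 12.9 / 6.0 = 2.15 mm/min^0.5

2.15


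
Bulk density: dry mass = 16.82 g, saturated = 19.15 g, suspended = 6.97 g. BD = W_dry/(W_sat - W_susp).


BD = 16.82 / (19.15 - 6.97) = 16.82 / 12.18 = 1.381 g/cm^3

1.381


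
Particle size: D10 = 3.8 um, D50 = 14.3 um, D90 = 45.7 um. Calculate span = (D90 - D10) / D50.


Span = (45.7 - 3.8) / 14.3 = 41.9 / 14.3 = 2.93

2.93


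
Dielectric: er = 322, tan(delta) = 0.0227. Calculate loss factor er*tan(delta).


Loss = 322 * 0.0227 = 7.309

7.309


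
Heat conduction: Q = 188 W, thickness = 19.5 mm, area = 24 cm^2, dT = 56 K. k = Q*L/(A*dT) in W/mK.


k = 188*19.5/1000/(24/10000*56) = 27.28 W/mK

27.28


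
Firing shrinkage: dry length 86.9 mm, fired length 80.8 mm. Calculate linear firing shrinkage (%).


FS = (86.9 - 80.8) / 86.9 * 100 = 7.02%

7.02


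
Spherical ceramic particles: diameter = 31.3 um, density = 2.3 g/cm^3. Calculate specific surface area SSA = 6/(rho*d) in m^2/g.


SSA = 6 / (2.3 * 31.3) = 0.083 m^2/g

0.083


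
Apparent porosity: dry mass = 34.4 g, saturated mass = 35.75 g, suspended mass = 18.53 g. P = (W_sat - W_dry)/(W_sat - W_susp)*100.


P = (35.75 - 34.4) / (35.75 - 18.53) * 100 = 1.35 / 17.22 * 100 = 7.8%

7.8


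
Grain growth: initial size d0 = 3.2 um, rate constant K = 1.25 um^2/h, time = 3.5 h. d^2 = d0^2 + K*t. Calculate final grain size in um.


d^2 = 3.2^2 + 1.25*3.5 = 14.615
d = sqrt(14.615) = 3.82 um

3.82


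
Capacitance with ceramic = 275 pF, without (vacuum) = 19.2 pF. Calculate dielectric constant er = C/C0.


er = 275 / 19.2 = 14.32

14.32


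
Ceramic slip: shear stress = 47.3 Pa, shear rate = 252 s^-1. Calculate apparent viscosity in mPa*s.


eta = tau/gamma * 1000 = 47.3/252 * 1000 = 187.7 mPa*s

187.7


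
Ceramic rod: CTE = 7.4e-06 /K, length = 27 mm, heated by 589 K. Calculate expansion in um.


dL = 7.4e-06 * 27 * 589 * 1000 = 117.682 um

117.682


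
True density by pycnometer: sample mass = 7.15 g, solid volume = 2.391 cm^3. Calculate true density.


TD = 7.15 / 2.391 = 2.99 g/cm^3

2.99


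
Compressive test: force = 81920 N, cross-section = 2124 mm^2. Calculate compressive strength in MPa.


CS = 81920 / 2124 = 38.6 MPa

38.6


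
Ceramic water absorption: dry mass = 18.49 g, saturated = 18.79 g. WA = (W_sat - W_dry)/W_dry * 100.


WA = (18.79 - 18.49) / 18.49 * 100 = 1.62%

1.62


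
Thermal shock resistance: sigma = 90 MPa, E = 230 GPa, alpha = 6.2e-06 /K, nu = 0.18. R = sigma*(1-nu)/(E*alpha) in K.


R = 90*(1-0.18)/(230*1000*6.2e-06) = 52 K

52


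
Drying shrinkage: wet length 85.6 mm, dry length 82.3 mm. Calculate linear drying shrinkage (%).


DS = (85.6 - 82.3) / 85.6 * 100 = 3.86%

3.86


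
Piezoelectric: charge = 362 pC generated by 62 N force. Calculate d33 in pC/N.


d33 = 362 / 62 = 5.8 pC/N

5.8


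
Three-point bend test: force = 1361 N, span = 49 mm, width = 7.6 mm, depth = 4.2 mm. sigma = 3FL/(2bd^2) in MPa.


sigma = 3*1361*49/(2*7.6*4.2^2) = 746.2 MPa

746.2
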